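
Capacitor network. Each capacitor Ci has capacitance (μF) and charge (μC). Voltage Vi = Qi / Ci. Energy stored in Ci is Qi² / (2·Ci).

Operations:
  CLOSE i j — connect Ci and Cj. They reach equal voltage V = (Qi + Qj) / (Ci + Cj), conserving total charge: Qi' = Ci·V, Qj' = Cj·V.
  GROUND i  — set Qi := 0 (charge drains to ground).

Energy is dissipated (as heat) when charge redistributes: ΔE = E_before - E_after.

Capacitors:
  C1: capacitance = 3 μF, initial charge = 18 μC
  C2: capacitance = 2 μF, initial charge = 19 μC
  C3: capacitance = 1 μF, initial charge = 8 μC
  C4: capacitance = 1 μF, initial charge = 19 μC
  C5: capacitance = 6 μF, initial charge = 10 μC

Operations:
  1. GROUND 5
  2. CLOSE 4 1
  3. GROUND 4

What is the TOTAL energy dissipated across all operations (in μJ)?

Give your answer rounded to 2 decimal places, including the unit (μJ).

Initial: C1(3μF, Q=18μC, V=6.00V), C2(2μF, Q=19μC, V=9.50V), C3(1μF, Q=8μC, V=8.00V), C4(1μF, Q=19μC, V=19.00V), C5(6μF, Q=10μC, V=1.67V)
Op 1: GROUND 5: Q5=0; energy lost=8.333
Op 2: CLOSE 4-1: Q_total=37.00, C_total=4.00, V=9.25; Q4=9.25, Q1=27.75; dissipated=63.375
Op 3: GROUND 4: Q4=0; energy lost=42.781
Total dissipated: 114.490 μJ

Answer: 114.49 μJ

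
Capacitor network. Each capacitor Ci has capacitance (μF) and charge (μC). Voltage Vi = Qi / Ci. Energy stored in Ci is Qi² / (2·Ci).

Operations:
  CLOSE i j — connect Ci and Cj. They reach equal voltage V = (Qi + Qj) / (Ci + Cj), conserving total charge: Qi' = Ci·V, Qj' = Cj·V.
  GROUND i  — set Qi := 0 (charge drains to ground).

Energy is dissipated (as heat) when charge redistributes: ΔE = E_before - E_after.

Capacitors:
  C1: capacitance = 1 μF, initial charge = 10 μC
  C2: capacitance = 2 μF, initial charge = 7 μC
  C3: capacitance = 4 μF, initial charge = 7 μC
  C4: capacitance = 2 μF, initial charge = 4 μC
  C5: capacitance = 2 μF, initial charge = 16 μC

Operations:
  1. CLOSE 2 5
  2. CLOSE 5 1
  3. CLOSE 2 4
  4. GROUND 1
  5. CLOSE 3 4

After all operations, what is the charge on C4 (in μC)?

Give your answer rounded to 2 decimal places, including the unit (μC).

Answer: 4.92 μC

Derivation:
Initial: C1(1μF, Q=10μC, V=10.00V), C2(2μF, Q=7μC, V=3.50V), C3(4μF, Q=7μC, V=1.75V), C4(2μF, Q=4μC, V=2.00V), C5(2μF, Q=16μC, V=8.00V)
Op 1: CLOSE 2-5: Q_total=23.00, C_total=4.00, V=5.75; Q2=11.50, Q5=11.50; dissipated=10.125
Op 2: CLOSE 5-1: Q_total=21.50, C_total=3.00, V=7.17; Q5=14.33, Q1=7.17; dissipated=6.021
Op 3: CLOSE 2-4: Q_total=15.50, C_total=4.00, V=3.88; Q2=7.75, Q4=7.75; dissipated=7.031
Op 4: GROUND 1: Q1=0; energy lost=25.681
Op 5: CLOSE 3-4: Q_total=14.75, C_total=6.00, V=2.46; Q3=9.83, Q4=4.92; dissipated=3.010
Final charges: Q1=0.00, Q2=7.75, Q3=9.83, Q4=4.92, Q5=14.33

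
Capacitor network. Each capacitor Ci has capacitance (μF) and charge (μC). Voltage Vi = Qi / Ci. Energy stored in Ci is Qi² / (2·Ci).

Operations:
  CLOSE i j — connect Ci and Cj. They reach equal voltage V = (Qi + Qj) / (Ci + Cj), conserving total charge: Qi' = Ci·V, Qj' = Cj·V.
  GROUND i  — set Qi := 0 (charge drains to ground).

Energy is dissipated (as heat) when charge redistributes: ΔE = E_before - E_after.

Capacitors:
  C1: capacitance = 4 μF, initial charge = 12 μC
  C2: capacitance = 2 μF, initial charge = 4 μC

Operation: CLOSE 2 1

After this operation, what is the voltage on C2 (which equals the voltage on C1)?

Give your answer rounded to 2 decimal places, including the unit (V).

Answer: 2.67 V

Derivation:
Initial: C1(4μF, Q=12μC, V=3.00V), C2(2μF, Q=4μC, V=2.00V)
Op 1: CLOSE 2-1: Q_total=16.00, C_total=6.00, V=2.67; Q2=5.33, Q1=10.67; dissipated=0.667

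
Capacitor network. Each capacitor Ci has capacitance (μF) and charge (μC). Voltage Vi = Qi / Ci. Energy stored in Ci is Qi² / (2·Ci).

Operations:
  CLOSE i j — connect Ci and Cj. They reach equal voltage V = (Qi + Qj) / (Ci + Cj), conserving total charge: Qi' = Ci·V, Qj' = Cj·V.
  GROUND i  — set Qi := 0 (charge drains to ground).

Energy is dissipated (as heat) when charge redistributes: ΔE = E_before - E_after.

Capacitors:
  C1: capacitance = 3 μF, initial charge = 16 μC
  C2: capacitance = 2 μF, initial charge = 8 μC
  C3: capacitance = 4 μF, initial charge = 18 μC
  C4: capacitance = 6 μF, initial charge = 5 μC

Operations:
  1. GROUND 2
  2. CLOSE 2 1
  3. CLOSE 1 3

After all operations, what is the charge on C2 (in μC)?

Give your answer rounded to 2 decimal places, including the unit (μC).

Answer: 6.40 μC

Derivation:
Initial: C1(3μF, Q=16μC, V=5.33V), C2(2μF, Q=8μC, V=4.00V), C3(4μF, Q=18μC, V=4.50V), C4(6μF, Q=5μC, V=0.83V)
Op 1: GROUND 2: Q2=0; energy lost=16.000
Op 2: CLOSE 2-1: Q_total=16.00, C_total=5.00, V=3.20; Q2=6.40, Q1=9.60; dissipated=17.067
Op 3: CLOSE 1-3: Q_total=27.60, C_total=7.00, V=3.94; Q1=11.83, Q3=15.77; dissipated=1.449
Final charges: Q1=11.83, Q2=6.40, Q3=15.77, Q4=5.00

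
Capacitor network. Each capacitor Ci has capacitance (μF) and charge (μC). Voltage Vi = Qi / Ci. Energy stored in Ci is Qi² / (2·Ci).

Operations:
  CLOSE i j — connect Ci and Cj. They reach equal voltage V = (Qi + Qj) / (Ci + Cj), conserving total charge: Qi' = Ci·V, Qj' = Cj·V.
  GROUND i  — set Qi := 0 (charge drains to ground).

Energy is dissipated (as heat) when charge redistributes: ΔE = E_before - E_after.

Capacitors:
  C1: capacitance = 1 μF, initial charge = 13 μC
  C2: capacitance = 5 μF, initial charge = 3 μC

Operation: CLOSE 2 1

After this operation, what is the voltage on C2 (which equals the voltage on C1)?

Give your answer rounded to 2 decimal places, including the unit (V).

Answer: 2.67 V

Derivation:
Initial: C1(1μF, Q=13μC, V=13.00V), C2(5μF, Q=3μC, V=0.60V)
Op 1: CLOSE 2-1: Q_total=16.00, C_total=6.00, V=2.67; Q2=13.33, Q1=2.67; dissipated=64.067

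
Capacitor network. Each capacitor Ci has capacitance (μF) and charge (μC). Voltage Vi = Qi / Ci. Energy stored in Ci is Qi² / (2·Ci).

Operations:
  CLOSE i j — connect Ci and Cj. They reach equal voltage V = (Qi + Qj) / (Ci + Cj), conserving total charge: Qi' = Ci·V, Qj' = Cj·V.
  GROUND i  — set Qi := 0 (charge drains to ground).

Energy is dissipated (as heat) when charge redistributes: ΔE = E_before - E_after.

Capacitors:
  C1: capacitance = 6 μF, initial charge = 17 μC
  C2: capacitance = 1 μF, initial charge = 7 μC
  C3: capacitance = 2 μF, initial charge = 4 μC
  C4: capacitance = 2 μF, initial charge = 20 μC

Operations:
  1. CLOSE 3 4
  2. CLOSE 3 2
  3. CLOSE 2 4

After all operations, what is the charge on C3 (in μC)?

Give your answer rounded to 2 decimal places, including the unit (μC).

Initial: C1(6μF, Q=17μC, V=2.83V), C2(1μF, Q=7μC, V=7.00V), C3(2μF, Q=4μC, V=2.00V), C4(2μF, Q=20μC, V=10.00V)
Op 1: CLOSE 3-4: Q_total=24.00, C_total=4.00, V=6.00; Q3=12.00, Q4=12.00; dissipated=32.000
Op 2: CLOSE 3-2: Q_total=19.00, C_total=3.00, V=6.33; Q3=12.67, Q2=6.33; dissipated=0.333
Op 3: CLOSE 2-4: Q_total=18.33, C_total=3.00, V=6.11; Q2=6.11, Q4=12.22; dissipated=0.037
Final charges: Q1=17.00, Q2=6.11, Q3=12.67, Q4=12.22

Answer: 12.67 μC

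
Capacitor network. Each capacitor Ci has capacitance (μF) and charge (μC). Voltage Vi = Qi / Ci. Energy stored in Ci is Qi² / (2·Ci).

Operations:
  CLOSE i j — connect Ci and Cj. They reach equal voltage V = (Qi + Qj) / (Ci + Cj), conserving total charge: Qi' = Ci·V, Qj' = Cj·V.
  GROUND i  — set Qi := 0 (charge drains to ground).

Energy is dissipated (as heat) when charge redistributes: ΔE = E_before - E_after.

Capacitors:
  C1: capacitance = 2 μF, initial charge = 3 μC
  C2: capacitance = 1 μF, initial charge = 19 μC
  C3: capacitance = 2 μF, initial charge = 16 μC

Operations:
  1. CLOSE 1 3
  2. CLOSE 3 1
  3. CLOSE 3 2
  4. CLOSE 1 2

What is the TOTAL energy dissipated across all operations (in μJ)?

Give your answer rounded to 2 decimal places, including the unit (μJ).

Initial: C1(2μF, Q=3μC, V=1.50V), C2(1μF, Q=19μC, V=19.00V), C3(2μF, Q=16μC, V=8.00V)
Op 1: CLOSE 1-3: Q_total=19.00, C_total=4.00, V=4.75; Q1=9.50, Q3=9.50; dissipated=21.125
Op 2: CLOSE 3-1: Q_total=19.00, C_total=4.00, V=4.75; Q3=9.50, Q1=9.50; dissipated=0.000
Op 3: CLOSE 3-2: Q_total=28.50, C_total=3.00, V=9.50; Q3=19.00, Q2=9.50; dissipated=67.688
Op 4: CLOSE 1-2: Q_total=19.00, C_total=3.00, V=6.33; Q1=12.67, Q2=6.33; dissipated=7.521
Total dissipated: 96.333 μJ

Answer: 96.33 μJ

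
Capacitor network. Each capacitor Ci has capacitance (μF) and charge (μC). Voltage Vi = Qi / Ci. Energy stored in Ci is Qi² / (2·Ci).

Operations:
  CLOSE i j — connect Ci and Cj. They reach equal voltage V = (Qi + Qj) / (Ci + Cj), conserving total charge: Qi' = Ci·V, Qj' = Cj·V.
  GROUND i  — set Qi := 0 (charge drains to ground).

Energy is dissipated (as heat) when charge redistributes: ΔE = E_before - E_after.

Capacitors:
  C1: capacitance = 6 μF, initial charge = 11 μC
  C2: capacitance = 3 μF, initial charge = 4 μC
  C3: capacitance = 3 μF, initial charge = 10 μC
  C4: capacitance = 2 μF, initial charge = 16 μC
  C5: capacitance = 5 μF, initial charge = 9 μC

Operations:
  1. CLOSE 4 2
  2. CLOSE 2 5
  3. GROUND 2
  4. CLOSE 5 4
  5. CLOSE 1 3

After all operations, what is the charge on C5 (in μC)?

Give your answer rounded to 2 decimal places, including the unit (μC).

Initial: C1(6μF, Q=11μC, V=1.83V), C2(3μF, Q=4μC, V=1.33V), C3(3μF, Q=10μC, V=3.33V), C4(2μF, Q=16μC, V=8.00V), C5(5μF, Q=9μC, V=1.80V)
Op 1: CLOSE 4-2: Q_total=20.00, C_total=5.00, V=4.00; Q4=8.00, Q2=12.00; dissipated=26.667
Op 2: CLOSE 2-5: Q_total=21.00, C_total=8.00, V=2.62; Q2=7.88, Q5=13.12; dissipated=4.537
Op 3: GROUND 2: Q2=0; energy lost=10.336
Op 4: CLOSE 5-4: Q_total=21.12, C_total=7.00, V=3.02; Q5=15.09, Q4=6.04; dissipated=1.350
Op 5: CLOSE 1-3: Q_total=21.00, C_total=9.00, V=2.33; Q1=14.00, Q3=7.00; dissipated=2.250
Final charges: Q1=14.00, Q2=0.00, Q3=7.00, Q4=6.04, Q5=15.09

Answer: 15.09 μC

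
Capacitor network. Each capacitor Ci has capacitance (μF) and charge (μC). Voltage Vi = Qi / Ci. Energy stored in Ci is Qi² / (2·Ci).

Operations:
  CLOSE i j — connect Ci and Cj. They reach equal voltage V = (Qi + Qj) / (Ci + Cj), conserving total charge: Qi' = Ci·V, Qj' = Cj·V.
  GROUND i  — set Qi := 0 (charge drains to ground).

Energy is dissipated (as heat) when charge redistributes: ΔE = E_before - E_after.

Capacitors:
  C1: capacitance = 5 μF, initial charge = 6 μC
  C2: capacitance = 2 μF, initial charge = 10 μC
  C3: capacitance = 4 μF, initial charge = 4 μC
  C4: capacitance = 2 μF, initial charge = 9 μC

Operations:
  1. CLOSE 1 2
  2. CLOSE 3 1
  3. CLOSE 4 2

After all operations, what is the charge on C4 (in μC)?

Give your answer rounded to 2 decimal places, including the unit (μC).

Answer: 6.79 μC

Derivation:
Initial: C1(5μF, Q=6μC, V=1.20V), C2(2μF, Q=10μC, V=5.00V), C3(4μF, Q=4μC, V=1.00V), C4(2μF, Q=9μC, V=4.50V)
Op 1: CLOSE 1-2: Q_total=16.00, C_total=7.00, V=2.29; Q1=11.43, Q2=4.57; dissipated=10.314
Op 2: CLOSE 3-1: Q_total=15.43, C_total=9.00, V=1.71; Q3=6.86, Q1=8.57; dissipated=1.837
Op 3: CLOSE 4-2: Q_total=13.57, C_total=4.00, V=3.39; Q4=6.79, Q2=6.79; dissipated=2.452
Final charges: Q1=8.57, Q2=6.79, Q3=6.86, Q4=6.79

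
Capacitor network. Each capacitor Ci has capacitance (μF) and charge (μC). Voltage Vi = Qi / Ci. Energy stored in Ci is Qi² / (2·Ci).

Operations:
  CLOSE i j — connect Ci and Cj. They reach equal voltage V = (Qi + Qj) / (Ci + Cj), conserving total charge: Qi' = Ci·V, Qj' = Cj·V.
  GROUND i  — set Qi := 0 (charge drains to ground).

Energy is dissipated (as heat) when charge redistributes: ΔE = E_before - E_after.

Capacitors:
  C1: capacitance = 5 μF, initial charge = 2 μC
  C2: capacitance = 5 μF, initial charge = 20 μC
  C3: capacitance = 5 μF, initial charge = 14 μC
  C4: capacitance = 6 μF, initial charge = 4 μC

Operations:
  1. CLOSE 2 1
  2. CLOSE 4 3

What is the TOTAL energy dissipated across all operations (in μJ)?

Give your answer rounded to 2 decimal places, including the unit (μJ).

Initial: C1(5μF, Q=2μC, V=0.40V), C2(5μF, Q=20μC, V=4.00V), C3(5μF, Q=14μC, V=2.80V), C4(6μF, Q=4μC, V=0.67V)
Op 1: CLOSE 2-1: Q_total=22.00, C_total=10.00, V=2.20; Q2=11.00, Q1=11.00; dissipated=16.200
Op 2: CLOSE 4-3: Q_total=18.00, C_total=11.00, V=1.64; Q4=9.82, Q3=8.18; dissipated=6.206
Total dissipated: 22.406 μJ

Answer: 22.41 μJ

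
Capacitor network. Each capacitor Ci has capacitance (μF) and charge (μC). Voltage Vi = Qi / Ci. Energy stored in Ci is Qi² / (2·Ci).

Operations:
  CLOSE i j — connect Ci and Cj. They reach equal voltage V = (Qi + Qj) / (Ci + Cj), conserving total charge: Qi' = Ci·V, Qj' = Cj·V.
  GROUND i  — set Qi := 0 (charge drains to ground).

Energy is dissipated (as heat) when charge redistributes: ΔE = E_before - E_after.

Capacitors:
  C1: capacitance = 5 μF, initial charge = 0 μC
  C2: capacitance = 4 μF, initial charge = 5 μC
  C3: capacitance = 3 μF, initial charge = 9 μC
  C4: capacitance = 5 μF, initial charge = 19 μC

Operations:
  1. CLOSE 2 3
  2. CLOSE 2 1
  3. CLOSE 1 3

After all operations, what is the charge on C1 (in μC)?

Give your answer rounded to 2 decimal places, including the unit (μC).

Initial: C1(5μF, Q=0μC, V=0.00V), C2(4μF, Q=5μC, V=1.25V), C3(3μF, Q=9μC, V=3.00V), C4(5μF, Q=19μC, V=3.80V)
Op 1: CLOSE 2-3: Q_total=14.00, C_total=7.00, V=2.00; Q2=8.00, Q3=6.00; dissipated=2.625
Op 2: CLOSE 2-1: Q_total=8.00, C_total=9.00, V=0.89; Q2=3.56, Q1=4.44; dissipated=4.444
Op 3: CLOSE 1-3: Q_total=10.44, C_total=8.00, V=1.31; Q1=6.53, Q3=3.92; dissipated=1.157
Final charges: Q1=6.53, Q2=3.56, Q3=3.92, Q4=19.00

Answer: 6.53 μC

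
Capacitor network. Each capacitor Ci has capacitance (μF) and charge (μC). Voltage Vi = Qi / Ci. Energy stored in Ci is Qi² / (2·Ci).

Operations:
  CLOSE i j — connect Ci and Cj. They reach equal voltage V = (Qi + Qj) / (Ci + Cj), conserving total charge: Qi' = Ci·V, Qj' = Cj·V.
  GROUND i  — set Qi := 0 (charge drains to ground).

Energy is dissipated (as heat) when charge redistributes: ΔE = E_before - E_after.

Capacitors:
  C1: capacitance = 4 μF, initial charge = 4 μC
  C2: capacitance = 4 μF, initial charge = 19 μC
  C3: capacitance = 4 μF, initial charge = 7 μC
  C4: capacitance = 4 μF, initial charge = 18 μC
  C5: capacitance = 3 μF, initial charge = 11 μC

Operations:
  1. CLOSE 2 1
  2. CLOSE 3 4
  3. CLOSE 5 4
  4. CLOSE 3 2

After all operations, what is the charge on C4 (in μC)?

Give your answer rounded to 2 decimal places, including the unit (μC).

Answer: 13.43 μC

Derivation:
Initial: C1(4μF, Q=4μC, V=1.00V), C2(4μF, Q=19μC, V=4.75V), C3(4μF, Q=7μC, V=1.75V), C4(4μF, Q=18μC, V=4.50V), C5(3μF, Q=11μC, V=3.67V)
Op 1: CLOSE 2-1: Q_total=23.00, C_total=8.00, V=2.88; Q2=11.50, Q1=11.50; dissipated=14.062
Op 2: CLOSE 3-4: Q_total=25.00, C_total=8.00, V=3.12; Q3=12.50, Q4=12.50; dissipated=7.562
Op 3: CLOSE 5-4: Q_total=23.50, C_total=7.00, V=3.36; Q5=10.07, Q4=13.43; dissipated=0.251
Op 4: CLOSE 3-2: Q_total=24.00, C_total=8.00, V=3.00; Q3=12.00, Q2=12.00; dissipated=0.062
Final charges: Q1=11.50, Q2=12.00, Q3=12.00, Q4=13.43, Q5=10.07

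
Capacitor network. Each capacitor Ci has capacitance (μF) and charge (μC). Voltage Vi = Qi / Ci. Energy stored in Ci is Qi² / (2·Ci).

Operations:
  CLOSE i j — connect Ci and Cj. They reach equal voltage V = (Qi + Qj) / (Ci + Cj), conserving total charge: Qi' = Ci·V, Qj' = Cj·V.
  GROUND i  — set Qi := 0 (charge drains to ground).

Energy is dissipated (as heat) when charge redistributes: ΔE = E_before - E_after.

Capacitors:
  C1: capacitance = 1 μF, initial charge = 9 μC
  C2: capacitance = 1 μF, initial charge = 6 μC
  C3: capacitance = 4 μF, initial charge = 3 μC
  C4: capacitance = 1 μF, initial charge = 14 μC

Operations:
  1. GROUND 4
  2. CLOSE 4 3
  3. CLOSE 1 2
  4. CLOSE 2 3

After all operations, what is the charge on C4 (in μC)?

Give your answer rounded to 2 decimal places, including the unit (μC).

Initial: C1(1μF, Q=9μC, V=9.00V), C2(1μF, Q=6μC, V=6.00V), C3(4μF, Q=3μC, V=0.75V), C4(1μF, Q=14μC, V=14.00V)
Op 1: GROUND 4: Q4=0; energy lost=98.000
Op 2: CLOSE 4-3: Q_total=3.00, C_total=5.00, V=0.60; Q4=0.60, Q3=2.40; dissipated=0.225
Op 3: CLOSE 1-2: Q_total=15.00, C_total=2.00, V=7.50; Q1=7.50, Q2=7.50; dissipated=2.250
Op 4: CLOSE 2-3: Q_total=9.90, C_total=5.00, V=1.98; Q2=1.98, Q3=7.92; dissipated=19.044
Final charges: Q1=7.50, Q2=1.98, Q3=7.92, Q4=0.60

Answer: 0.60 μC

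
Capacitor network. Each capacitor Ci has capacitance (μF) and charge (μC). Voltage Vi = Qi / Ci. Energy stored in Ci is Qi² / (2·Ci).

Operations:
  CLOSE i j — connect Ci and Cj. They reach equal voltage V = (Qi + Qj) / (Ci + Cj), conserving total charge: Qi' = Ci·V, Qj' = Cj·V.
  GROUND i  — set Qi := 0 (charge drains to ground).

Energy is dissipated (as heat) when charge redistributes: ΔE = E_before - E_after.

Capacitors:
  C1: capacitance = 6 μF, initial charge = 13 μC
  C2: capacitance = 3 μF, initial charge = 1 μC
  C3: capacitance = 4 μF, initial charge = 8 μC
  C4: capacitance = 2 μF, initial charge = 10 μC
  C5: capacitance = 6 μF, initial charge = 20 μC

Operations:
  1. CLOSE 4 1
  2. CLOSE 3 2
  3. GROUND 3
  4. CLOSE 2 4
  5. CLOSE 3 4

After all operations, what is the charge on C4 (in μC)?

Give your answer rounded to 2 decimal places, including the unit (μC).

Answer: 1.28 μC

Derivation:
Initial: C1(6μF, Q=13μC, V=2.17V), C2(3μF, Q=1μC, V=0.33V), C3(4μF, Q=8μC, V=2.00V), C4(2μF, Q=10μC, V=5.00V), C5(6μF, Q=20μC, V=3.33V)
Op 1: CLOSE 4-1: Q_total=23.00, C_total=8.00, V=2.88; Q4=5.75, Q1=17.25; dissipated=6.021
Op 2: CLOSE 3-2: Q_total=9.00, C_total=7.00, V=1.29; Q3=5.14, Q2=3.86; dissipated=2.381
Op 3: GROUND 3: Q3=0; energy lost=3.306
Op 4: CLOSE 2-4: Q_total=9.61, C_total=5.00, V=1.92; Q2=5.76, Q4=3.84; dissipated=1.515
Op 5: CLOSE 3-4: Q_total=3.84, C_total=6.00, V=0.64; Q3=2.56, Q4=1.28; dissipated=2.461
Final charges: Q1=17.25, Q2=5.76, Q3=2.56, Q4=1.28, Q5=20.00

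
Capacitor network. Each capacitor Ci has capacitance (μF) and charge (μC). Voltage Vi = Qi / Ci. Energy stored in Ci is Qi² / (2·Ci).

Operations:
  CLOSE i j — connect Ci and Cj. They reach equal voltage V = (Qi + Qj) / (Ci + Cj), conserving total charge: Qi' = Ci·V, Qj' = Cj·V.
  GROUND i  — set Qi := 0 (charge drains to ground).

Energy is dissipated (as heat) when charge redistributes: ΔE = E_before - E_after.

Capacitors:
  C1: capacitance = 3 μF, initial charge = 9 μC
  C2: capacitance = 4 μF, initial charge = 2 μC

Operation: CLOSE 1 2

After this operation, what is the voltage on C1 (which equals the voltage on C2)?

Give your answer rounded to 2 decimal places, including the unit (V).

Answer: 1.57 V

Derivation:
Initial: C1(3μF, Q=9μC, V=3.00V), C2(4μF, Q=2μC, V=0.50V)
Op 1: CLOSE 1-2: Q_total=11.00, C_total=7.00, V=1.57; Q1=4.71, Q2=6.29; dissipated=5.357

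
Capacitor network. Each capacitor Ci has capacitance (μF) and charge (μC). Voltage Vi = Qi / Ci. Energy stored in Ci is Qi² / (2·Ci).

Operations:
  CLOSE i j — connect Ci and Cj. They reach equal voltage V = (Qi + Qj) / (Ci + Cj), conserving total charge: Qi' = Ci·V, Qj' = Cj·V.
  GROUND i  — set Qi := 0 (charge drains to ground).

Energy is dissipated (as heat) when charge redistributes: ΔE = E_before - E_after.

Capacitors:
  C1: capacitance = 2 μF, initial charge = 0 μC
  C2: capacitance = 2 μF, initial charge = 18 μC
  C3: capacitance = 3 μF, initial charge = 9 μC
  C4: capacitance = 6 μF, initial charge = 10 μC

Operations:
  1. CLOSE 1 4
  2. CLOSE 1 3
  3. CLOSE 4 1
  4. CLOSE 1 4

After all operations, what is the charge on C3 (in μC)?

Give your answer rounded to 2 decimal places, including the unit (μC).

Answer: 6.90 μC

Derivation:
Initial: C1(2μF, Q=0μC, V=0.00V), C2(2μF, Q=18μC, V=9.00V), C3(3μF, Q=9μC, V=3.00V), C4(6μF, Q=10μC, V=1.67V)
Op 1: CLOSE 1-4: Q_total=10.00, C_total=8.00, V=1.25; Q1=2.50, Q4=7.50; dissipated=2.083
Op 2: CLOSE 1-3: Q_total=11.50, C_total=5.00, V=2.30; Q1=4.60, Q3=6.90; dissipated=1.837
Op 3: CLOSE 4-1: Q_total=12.10, C_total=8.00, V=1.51; Q4=9.07, Q1=3.02; dissipated=0.827
Op 4: CLOSE 1-4: Q_total=12.10, C_total=8.00, V=1.51; Q1=3.02, Q4=9.07; dissipated=0.000
Final charges: Q1=3.02, Q2=18.00, Q3=6.90, Q4=9.07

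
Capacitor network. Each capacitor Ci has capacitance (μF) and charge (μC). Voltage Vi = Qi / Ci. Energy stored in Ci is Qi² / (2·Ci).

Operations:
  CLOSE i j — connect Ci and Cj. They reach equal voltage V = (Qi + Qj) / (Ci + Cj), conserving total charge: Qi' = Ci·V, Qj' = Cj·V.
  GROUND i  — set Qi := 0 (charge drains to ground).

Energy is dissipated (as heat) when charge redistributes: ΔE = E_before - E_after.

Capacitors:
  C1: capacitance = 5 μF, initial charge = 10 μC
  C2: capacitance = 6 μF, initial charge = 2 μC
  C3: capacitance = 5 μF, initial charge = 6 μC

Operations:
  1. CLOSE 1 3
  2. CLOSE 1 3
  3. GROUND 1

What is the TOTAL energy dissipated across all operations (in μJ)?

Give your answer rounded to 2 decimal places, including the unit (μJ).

Answer: 7.20 μJ

Derivation:
Initial: C1(5μF, Q=10μC, V=2.00V), C2(6μF, Q=2μC, V=0.33V), C3(5μF, Q=6μC, V=1.20V)
Op 1: CLOSE 1-3: Q_total=16.00, C_total=10.00, V=1.60; Q1=8.00, Q3=8.00; dissipated=0.800
Op 2: CLOSE 1-3: Q_total=16.00, C_total=10.00, V=1.60; Q1=8.00, Q3=8.00; dissipated=0.000
Op 3: GROUND 1: Q1=0; energy lost=6.400
Total dissipated: 7.200 μJ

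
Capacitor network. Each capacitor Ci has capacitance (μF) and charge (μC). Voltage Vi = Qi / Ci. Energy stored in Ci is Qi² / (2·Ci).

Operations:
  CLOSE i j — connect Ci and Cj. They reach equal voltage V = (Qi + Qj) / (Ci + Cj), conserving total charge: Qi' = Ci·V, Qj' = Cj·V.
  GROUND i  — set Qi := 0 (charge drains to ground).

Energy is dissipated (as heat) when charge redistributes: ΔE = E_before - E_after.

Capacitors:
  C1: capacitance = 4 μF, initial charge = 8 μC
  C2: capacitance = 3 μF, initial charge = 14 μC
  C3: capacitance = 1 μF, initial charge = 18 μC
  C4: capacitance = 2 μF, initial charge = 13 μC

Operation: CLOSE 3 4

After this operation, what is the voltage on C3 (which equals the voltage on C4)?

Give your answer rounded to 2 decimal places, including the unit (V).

Initial: C1(4μF, Q=8μC, V=2.00V), C2(3μF, Q=14μC, V=4.67V), C3(1μF, Q=18μC, V=18.00V), C4(2μF, Q=13μC, V=6.50V)
Op 1: CLOSE 3-4: Q_total=31.00, C_total=3.00, V=10.33; Q3=10.33, Q4=20.67; dissipated=44.083

Answer: 10.33 V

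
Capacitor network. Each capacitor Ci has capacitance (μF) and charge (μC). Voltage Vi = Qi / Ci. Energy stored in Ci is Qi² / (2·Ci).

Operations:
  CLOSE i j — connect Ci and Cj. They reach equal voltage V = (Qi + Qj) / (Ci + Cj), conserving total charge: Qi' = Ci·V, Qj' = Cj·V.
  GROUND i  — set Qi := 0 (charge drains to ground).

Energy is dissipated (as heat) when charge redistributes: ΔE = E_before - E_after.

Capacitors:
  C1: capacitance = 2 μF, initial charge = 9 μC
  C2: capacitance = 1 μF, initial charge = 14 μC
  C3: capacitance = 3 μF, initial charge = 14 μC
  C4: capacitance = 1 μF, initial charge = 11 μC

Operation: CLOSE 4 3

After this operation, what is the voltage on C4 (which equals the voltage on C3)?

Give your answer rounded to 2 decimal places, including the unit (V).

Initial: C1(2μF, Q=9μC, V=4.50V), C2(1μF, Q=14μC, V=14.00V), C3(3μF, Q=14μC, V=4.67V), C4(1μF, Q=11μC, V=11.00V)
Op 1: CLOSE 4-3: Q_total=25.00, C_total=4.00, V=6.25; Q4=6.25, Q3=18.75; dissipated=15.042

Answer: 6.25 V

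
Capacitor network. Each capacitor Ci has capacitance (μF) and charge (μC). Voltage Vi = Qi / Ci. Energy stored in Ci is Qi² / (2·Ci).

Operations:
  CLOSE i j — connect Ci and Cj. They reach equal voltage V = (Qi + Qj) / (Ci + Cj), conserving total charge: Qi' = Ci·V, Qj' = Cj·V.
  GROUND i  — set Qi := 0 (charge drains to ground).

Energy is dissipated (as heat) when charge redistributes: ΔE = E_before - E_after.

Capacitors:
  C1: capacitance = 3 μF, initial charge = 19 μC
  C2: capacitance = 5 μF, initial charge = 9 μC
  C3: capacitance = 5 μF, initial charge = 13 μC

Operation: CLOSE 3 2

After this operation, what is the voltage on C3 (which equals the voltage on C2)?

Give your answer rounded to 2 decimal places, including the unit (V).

Answer: 2.20 V

Derivation:
Initial: C1(3μF, Q=19μC, V=6.33V), C2(5μF, Q=9μC, V=1.80V), C3(5μF, Q=13μC, V=2.60V)
Op 1: CLOSE 3-2: Q_total=22.00, C_total=10.00, V=2.20; Q3=11.00, Q2=11.00; dissipated=0.800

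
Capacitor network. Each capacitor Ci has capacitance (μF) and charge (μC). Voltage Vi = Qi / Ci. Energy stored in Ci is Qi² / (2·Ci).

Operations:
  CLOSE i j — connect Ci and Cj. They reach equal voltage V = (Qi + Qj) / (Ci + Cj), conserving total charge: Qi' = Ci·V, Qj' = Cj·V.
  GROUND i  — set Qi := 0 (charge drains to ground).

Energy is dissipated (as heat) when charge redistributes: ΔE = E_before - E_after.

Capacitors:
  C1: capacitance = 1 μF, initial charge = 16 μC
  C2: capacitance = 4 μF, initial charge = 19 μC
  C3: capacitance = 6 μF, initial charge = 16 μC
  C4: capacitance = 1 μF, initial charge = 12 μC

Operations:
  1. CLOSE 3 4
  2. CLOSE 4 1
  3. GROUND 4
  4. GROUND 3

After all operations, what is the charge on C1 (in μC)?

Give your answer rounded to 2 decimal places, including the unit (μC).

Answer: 10.00 μC

Derivation:
Initial: C1(1μF, Q=16μC, V=16.00V), C2(4μF, Q=19μC, V=4.75V), C3(6μF, Q=16μC, V=2.67V), C4(1μF, Q=12μC, V=12.00V)
Op 1: CLOSE 3-4: Q_total=28.00, C_total=7.00, V=4.00; Q3=24.00, Q4=4.00; dissipated=37.333
Op 2: CLOSE 4-1: Q_total=20.00, C_total=2.00, V=10.00; Q4=10.00, Q1=10.00; dissipated=36.000
Op 3: GROUND 4: Q4=0; energy lost=50.000
Op 4: GROUND 3: Q3=0; energy lost=48.000
Final charges: Q1=10.00, Q2=19.00, Q3=0.00, Q4=0.00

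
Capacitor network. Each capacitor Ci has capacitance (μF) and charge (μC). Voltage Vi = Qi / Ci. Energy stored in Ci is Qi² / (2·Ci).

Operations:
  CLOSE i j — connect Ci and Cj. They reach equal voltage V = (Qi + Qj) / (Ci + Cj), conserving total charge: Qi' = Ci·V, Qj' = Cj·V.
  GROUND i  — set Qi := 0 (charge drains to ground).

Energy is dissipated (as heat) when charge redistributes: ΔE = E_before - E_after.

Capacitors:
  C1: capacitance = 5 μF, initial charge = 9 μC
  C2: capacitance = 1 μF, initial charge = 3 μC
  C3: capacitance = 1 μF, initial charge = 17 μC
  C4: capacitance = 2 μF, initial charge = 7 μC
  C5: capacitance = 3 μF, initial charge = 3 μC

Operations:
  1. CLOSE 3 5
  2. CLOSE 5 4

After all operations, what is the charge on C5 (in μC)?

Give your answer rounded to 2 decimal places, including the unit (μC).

Answer: 13.20 μC

Derivation:
Initial: C1(5μF, Q=9μC, V=1.80V), C2(1μF, Q=3μC, V=3.00V), C3(1μF, Q=17μC, V=17.00V), C4(2μF, Q=7μC, V=3.50V), C5(3μF, Q=3μC, V=1.00V)
Op 1: CLOSE 3-5: Q_total=20.00, C_total=4.00, V=5.00; Q3=5.00, Q5=15.00; dissipated=96.000
Op 2: CLOSE 5-4: Q_total=22.00, C_total=5.00, V=4.40; Q5=13.20, Q4=8.80; dissipated=1.350
Final charges: Q1=9.00, Q2=3.00, Q3=5.00, Q4=8.80, Q5=13.20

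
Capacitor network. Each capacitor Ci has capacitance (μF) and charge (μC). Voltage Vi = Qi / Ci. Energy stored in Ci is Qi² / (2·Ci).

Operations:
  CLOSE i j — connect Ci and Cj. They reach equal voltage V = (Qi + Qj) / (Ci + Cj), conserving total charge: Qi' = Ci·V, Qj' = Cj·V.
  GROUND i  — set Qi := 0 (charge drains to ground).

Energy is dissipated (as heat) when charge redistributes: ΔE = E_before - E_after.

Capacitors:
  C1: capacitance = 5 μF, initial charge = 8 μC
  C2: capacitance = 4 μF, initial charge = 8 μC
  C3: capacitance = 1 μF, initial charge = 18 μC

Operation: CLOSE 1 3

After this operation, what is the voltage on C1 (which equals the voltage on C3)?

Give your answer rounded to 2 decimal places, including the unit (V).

Initial: C1(5μF, Q=8μC, V=1.60V), C2(4μF, Q=8μC, V=2.00V), C3(1μF, Q=18μC, V=18.00V)
Op 1: CLOSE 1-3: Q_total=26.00, C_total=6.00, V=4.33; Q1=21.67, Q3=4.33; dissipated=112.067

Answer: 4.33 V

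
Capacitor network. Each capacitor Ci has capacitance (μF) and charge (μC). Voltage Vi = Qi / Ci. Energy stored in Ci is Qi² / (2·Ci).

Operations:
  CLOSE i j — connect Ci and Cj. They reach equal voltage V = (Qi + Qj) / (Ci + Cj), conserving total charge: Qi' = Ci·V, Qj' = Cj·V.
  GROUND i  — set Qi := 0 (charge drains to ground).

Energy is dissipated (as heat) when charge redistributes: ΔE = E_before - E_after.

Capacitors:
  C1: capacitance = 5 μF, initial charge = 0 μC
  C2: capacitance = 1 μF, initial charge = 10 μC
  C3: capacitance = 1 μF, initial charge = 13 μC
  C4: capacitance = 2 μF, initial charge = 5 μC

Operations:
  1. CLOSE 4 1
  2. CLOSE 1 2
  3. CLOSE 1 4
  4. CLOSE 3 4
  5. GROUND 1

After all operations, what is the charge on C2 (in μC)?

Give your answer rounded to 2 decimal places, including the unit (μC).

Initial: C1(5μF, Q=0μC, V=0.00V), C2(1μF, Q=10μC, V=10.00V), C3(1μF, Q=13μC, V=13.00V), C4(2μF, Q=5μC, V=2.50V)
Op 1: CLOSE 4-1: Q_total=5.00, C_total=7.00, V=0.71; Q4=1.43, Q1=3.57; dissipated=4.464
Op 2: CLOSE 1-2: Q_total=13.57, C_total=6.00, V=2.26; Q1=11.31, Q2=2.26; dissipated=35.927
Op 3: CLOSE 1-4: Q_total=12.74, C_total=7.00, V=1.82; Q1=9.10, Q4=3.64; dissipated=1.711
Op 4: CLOSE 3-4: Q_total=16.64, C_total=3.00, V=5.55; Q3=5.55, Q4=11.09; dissipated=41.666
Op 5: GROUND 1: Q1=0; energy lost=8.279
Final charges: Q1=0.00, Q2=2.26, Q3=5.55, Q4=11.09

Answer: 2.26 μC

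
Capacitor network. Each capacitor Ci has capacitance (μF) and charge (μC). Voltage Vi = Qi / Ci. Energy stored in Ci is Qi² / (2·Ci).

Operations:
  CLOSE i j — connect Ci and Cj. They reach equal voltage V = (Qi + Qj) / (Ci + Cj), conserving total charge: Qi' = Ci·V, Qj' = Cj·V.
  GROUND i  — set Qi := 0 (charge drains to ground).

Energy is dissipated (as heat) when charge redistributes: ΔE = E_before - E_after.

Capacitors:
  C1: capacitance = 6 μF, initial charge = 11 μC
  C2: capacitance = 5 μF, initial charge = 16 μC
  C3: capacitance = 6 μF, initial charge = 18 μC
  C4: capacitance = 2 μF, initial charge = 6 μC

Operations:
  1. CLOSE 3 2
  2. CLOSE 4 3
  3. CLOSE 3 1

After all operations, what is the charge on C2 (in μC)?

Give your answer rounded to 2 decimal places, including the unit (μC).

Initial: C1(6μF, Q=11μC, V=1.83V), C2(5μF, Q=16μC, V=3.20V), C3(6μF, Q=18μC, V=3.00V), C4(2μF, Q=6μC, V=3.00V)
Op 1: CLOSE 3-2: Q_total=34.00, C_total=11.00, V=3.09; Q3=18.55, Q2=15.45; dissipated=0.055
Op 2: CLOSE 4-3: Q_total=24.55, C_total=8.00, V=3.07; Q4=6.14, Q3=18.41; dissipated=0.006
Op 3: CLOSE 3-1: Q_total=29.41, C_total=12.00, V=2.45; Q3=14.70, Q1=14.70; dissipated=2.287
Final charges: Q1=14.70, Q2=15.45, Q3=14.70, Q4=6.14

Answer: 15.45 μC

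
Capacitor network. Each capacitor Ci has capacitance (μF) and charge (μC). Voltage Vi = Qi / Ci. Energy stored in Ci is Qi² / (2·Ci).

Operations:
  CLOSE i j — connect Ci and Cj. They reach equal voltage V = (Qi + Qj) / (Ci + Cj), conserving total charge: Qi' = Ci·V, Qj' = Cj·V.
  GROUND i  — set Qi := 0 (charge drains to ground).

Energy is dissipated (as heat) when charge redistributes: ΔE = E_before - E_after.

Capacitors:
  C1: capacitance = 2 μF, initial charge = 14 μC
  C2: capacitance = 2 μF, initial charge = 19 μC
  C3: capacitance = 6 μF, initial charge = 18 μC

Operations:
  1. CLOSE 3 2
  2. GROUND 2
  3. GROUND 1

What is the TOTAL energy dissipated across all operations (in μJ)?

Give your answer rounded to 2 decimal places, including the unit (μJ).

Answer: 102.08 μJ

Derivation:
Initial: C1(2μF, Q=14μC, V=7.00V), C2(2μF, Q=19μC, V=9.50V), C3(6μF, Q=18μC, V=3.00V)
Op 1: CLOSE 3-2: Q_total=37.00, C_total=8.00, V=4.62; Q3=27.75, Q2=9.25; dissipated=31.688
Op 2: GROUND 2: Q2=0; energy lost=21.391
Op 3: GROUND 1: Q1=0; energy lost=49.000
Total dissipated: 102.078 μJ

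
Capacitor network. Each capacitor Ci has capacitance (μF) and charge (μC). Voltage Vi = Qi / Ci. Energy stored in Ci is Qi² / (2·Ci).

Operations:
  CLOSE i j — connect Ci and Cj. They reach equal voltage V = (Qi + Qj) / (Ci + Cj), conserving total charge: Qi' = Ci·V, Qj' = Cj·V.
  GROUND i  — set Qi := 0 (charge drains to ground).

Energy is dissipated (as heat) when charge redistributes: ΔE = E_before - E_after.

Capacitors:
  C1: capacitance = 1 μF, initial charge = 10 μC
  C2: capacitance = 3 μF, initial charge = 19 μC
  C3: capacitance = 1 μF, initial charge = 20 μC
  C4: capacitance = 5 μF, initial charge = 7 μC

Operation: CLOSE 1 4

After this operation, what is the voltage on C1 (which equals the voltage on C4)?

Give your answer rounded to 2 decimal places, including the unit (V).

Answer: 2.83 V

Derivation:
Initial: C1(1μF, Q=10μC, V=10.00V), C2(3μF, Q=19μC, V=6.33V), C3(1μF, Q=20μC, V=20.00V), C4(5μF, Q=7μC, V=1.40V)
Op 1: CLOSE 1-4: Q_total=17.00, C_total=6.00, V=2.83; Q1=2.83, Q4=14.17; dissipated=30.817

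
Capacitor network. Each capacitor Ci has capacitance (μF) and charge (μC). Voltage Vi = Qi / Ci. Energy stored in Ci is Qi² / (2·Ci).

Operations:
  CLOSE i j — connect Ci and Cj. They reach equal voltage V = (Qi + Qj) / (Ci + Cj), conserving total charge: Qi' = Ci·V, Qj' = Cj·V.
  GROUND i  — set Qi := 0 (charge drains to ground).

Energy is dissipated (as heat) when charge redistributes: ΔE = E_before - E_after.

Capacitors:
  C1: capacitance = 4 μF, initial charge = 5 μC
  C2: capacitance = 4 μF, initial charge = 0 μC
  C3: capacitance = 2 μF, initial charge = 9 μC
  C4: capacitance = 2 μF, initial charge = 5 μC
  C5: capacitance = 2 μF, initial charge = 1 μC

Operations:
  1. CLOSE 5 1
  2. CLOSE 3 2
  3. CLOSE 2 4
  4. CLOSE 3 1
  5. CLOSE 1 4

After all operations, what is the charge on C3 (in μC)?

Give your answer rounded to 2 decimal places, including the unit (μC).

Initial: C1(4μF, Q=5μC, V=1.25V), C2(4μF, Q=0μC, V=0.00V), C3(2μF, Q=9μC, V=4.50V), C4(2μF, Q=5μC, V=2.50V), C5(2μF, Q=1μC, V=0.50V)
Op 1: CLOSE 5-1: Q_total=6.00, C_total=6.00, V=1.00; Q5=2.00, Q1=4.00; dissipated=0.375
Op 2: CLOSE 3-2: Q_total=9.00, C_total=6.00, V=1.50; Q3=3.00, Q2=6.00; dissipated=13.500
Op 3: CLOSE 2-4: Q_total=11.00, C_total=6.00, V=1.83; Q2=7.33, Q4=3.67; dissipated=0.667
Op 4: CLOSE 3-1: Q_total=7.00, C_total=6.00, V=1.17; Q3=2.33, Q1=4.67; dissipated=0.167
Op 5: CLOSE 1-4: Q_total=8.33, C_total=6.00, V=1.39; Q1=5.56, Q4=2.78; dissipated=0.296
Final charges: Q1=5.56, Q2=7.33, Q3=2.33, Q4=2.78, Q5=2.00

Answer: 2.33 μC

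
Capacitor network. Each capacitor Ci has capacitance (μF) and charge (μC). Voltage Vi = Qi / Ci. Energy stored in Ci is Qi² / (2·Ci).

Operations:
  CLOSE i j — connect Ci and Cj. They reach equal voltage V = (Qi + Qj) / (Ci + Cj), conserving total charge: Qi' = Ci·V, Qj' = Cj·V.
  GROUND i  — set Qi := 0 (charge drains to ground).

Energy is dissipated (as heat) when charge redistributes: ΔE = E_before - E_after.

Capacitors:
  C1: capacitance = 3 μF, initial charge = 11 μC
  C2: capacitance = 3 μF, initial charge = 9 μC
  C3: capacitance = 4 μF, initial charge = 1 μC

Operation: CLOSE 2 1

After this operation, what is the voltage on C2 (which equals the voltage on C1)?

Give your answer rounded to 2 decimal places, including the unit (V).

Initial: C1(3μF, Q=11μC, V=3.67V), C2(3μF, Q=9μC, V=3.00V), C3(4μF, Q=1μC, V=0.25V)
Op 1: CLOSE 2-1: Q_total=20.00, C_total=6.00, V=3.33; Q2=10.00, Q1=10.00; dissipated=0.333

Answer: 3.33 V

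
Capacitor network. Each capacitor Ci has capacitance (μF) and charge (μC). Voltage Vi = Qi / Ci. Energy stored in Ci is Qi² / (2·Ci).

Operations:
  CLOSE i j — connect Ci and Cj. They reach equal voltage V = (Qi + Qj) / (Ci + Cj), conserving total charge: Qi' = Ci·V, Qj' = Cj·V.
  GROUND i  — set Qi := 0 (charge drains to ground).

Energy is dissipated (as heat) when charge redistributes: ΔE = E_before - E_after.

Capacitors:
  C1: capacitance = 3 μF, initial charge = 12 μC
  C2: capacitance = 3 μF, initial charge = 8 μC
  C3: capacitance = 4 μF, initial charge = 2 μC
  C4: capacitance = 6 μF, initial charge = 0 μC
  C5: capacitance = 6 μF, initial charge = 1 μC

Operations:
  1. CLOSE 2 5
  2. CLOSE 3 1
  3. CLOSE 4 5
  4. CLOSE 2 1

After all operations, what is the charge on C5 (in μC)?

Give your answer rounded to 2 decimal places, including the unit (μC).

Answer: 3.00 μC

Derivation:
Initial: C1(3μF, Q=12μC, V=4.00V), C2(3μF, Q=8μC, V=2.67V), C3(4μF, Q=2μC, V=0.50V), C4(6μF, Q=0μC, V=0.00V), C5(6μF, Q=1μC, V=0.17V)
Op 1: CLOSE 2-5: Q_total=9.00, C_total=9.00, V=1.00; Q2=3.00, Q5=6.00; dissipated=6.250
Op 2: CLOSE 3-1: Q_total=14.00, C_total=7.00, V=2.00; Q3=8.00, Q1=6.00; dissipated=10.500
Op 3: CLOSE 4-5: Q_total=6.00, C_total=12.00, V=0.50; Q4=3.00, Q5=3.00; dissipated=1.500
Op 4: CLOSE 2-1: Q_total=9.00, C_total=6.00, V=1.50; Q2=4.50, Q1=4.50; dissipated=0.750
Final charges: Q1=4.50, Q2=4.50, Q3=8.00, Q4=3.00, Q5=3.00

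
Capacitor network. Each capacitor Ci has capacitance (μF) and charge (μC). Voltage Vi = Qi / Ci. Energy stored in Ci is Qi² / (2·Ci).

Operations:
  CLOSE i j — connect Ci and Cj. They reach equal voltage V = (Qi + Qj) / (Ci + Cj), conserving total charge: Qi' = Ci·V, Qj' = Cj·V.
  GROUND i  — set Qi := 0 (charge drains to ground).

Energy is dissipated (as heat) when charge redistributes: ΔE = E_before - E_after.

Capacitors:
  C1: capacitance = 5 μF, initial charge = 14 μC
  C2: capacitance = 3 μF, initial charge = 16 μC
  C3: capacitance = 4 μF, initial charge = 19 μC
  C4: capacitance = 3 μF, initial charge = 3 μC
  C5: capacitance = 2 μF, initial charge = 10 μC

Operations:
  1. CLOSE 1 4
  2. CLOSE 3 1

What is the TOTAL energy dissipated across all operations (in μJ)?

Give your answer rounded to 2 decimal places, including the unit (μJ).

Answer: 10.69 μJ

Derivation:
Initial: C1(5μF, Q=14μC, V=2.80V), C2(3μF, Q=16μC, V=5.33V), C3(4μF, Q=19μC, V=4.75V), C4(3μF, Q=3μC, V=1.00V), C5(2μF, Q=10μC, V=5.00V)
Op 1: CLOSE 1-4: Q_total=17.00, C_total=8.00, V=2.12; Q1=10.62, Q4=6.38; dissipated=3.038
Op 2: CLOSE 3-1: Q_total=29.62, C_total=9.00, V=3.29; Q3=13.17, Q1=16.46; dissipated=7.656
Total dissipated: 10.694 μJ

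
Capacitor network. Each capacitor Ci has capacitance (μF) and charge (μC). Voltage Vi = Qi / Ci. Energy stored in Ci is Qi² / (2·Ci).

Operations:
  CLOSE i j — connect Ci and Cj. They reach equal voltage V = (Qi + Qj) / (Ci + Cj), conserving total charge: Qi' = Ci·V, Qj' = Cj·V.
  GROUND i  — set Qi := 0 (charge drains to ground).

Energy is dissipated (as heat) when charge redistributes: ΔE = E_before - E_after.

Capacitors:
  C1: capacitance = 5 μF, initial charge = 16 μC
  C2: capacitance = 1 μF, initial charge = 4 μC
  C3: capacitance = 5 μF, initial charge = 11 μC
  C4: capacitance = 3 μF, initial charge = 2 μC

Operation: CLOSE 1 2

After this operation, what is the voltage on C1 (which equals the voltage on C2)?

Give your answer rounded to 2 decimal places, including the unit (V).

Answer: 3.33 V

Derivation:
Initial: C1(5μF, Q=16μC, V=3.20V), C2(1μF, Q=4μC, V=4.00V), C3(5μF, Q=11μC, V=2.20V), C4(3μF, Q=2μC, V=0.67V)
Op 1: CLOSE 1-2: Q_total=20.00, C_total=6.00, V=3.33; Q1=16.67, Q2=3.33; dissipated=0.267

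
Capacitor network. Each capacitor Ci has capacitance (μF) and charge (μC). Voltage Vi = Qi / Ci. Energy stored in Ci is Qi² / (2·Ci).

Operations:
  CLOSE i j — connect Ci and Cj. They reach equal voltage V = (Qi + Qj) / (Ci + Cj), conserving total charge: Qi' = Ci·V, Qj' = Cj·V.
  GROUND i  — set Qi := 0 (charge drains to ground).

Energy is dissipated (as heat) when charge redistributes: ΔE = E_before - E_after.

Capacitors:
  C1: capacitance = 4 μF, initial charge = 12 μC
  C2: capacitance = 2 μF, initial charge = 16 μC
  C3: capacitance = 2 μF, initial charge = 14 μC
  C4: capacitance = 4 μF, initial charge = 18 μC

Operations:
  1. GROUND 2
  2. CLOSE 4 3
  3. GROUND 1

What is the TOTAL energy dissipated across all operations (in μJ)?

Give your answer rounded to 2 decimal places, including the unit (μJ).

Initial: C1(4μF, Q=12μC, V=3.00V), C2(2μF, Q=16μC, V=8.00V), C3(2μF, Q=14μC, V=7.00V), C4(4μF, Q=18μC, V=4.50V)
Op 1: GROUND 2: Q2=0; energy lost=64.000
Op 2: CLOSE 4-3: Q_total=32.00, C_total=6.00, V=5.33; Q4=21.33, Q3=10.67; dissipated=4.167
Op 3: GROUND 1: Q1=0; energy lost=18.000
Total dissipated: 86.167 μJ

Answer: 86.17 μJ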